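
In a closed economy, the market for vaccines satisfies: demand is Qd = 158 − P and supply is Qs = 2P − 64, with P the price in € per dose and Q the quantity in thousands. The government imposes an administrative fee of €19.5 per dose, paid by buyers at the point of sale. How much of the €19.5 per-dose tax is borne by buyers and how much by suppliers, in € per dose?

Buyers bear €13 per dose; suppliers bear €6.5 per dose.

Without the tax, 158 − P = 2P − 64 gives 3P = 222, so P* = €74 and Q* = 84.
With the tax collected from buyers, demand (in seller-price terms) shifts: Qd = 158 − (P + 19.5).
Solving gives Q = 71 with buyers paying €87 and suppliers receiving €67.5 (the €19.5 wedge).
Burden on buyers: €13; on suppliers: €6.5. (They sum to €19.5.)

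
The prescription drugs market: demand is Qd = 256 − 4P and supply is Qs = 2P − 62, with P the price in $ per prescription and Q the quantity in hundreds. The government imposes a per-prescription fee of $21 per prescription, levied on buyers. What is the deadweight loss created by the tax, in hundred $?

Deadweight loss = $294 hundred.

Before the tax: set 256 − 4P = 2P − 62 → P* = $53, Q* = 44.
With the tax collected from buyers, demand (in seller-price terms) shifts: Qd = 256 − 4(P + 21).
New equilibrium: buyers pay $60, suppliers receive $39, Q = 16. (Wedge: Pb − Ps = 21.)
Quantity falls by |ΔQ| = |44 − 16| = 28.
DWL = ½ · t · |ΔQ| = ½ · 21 · 28 = $294.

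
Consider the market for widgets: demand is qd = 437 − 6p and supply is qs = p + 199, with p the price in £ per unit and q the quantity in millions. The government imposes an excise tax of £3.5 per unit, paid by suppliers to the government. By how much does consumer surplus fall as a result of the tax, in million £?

Before the tax: set 437 − 6p = p + 199 → p* = £34, q* = 233.
With the tax collected from suppliers, supply shifts: qs = (p − 3.5) + 199.
Solving gives q = 230 with buyers paying £34.5 and suppliers receiving £31 (the £3.5 wedge).
ΔCS is the trapezoid between Q = 230 and Q = 233 of height £0.5: ½ · (233 + 230) · 0.5 = £115.75.

Consumer surplus falls by £115.75 million.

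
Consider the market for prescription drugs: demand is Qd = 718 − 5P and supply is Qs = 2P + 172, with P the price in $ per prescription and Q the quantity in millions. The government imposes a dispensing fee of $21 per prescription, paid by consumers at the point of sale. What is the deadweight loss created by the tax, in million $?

Without the tax, 718 − 5P = 2P + 172 gives 7P = 546, so P* = $78 and Q* = 328.
With the tax collected from consumers, demand (in seller-price terms) shifts: Qd = 718 − 5(P + 21).
New equilibrium: consumers pay $84, producers receive $63, Q = 298. (Wedge: Pb − Ps = 21.)
Quantity falls by |ΔQ| = |328 − 298| = 30.
DWL = ½ · t · |ΔQ| = ½ · 21 · 30 = $315.

Deadweight loss = $315 million.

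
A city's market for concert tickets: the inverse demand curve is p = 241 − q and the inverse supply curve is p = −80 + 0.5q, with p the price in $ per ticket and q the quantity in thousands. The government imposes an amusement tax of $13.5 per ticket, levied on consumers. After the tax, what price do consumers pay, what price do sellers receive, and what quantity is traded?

Inverting to q(p) form: qd = 241 − p; qs = 2p + 160.
Without the tax, 241 − p = 2p + 160 gives 3p = 81, so p* = $27 and q* = 214.
With the tax collected from consumers, demand (in seller-price terms) shifts: qd = 241 − (p + 13.5).
Solving gives q = 205 with consumers paying $36 and sellers receiving $22.5 (the $13.5 wedge).

Consumers pay $36; sellers receive $22.5; quantity = 205.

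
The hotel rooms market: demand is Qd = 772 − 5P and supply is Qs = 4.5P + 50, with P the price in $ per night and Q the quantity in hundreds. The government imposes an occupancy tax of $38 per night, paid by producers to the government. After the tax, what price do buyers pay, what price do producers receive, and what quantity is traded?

Without the tax, 772 − 5P = 4.5P + 50 gives 9.5P = 722, so P* = $76 and Q* = 392.
With the tax collected from producers, supply shifts: Qs = 4.5(P − 38) + 50.
New equilibrium: buyers pay $94, producers receive $56, Q = 302. (Wedge: Pb − Ps = 38.)

Buyers pay $94; producers receive $56; quantity = 302.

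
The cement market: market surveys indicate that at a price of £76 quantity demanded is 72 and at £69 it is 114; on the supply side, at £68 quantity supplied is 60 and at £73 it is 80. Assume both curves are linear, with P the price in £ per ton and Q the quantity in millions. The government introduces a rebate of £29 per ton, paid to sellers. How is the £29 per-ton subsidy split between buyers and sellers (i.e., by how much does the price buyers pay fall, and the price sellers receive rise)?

Buyers gain £11.6 per ton; sellers gain £17.4 per ton.

Demand slope: (114 − 72)/(69 − 76) = -6, so Qd = 528 − 6P.
Supply slope: (80 − 60)/(73 − 68) = 4, so Qs = 4P − 212.
Before the subsidy: set 528 − 6P = 4P − 212 → P* = £74, Q* = 84.
With a per-unit subsidy paid to sellers, each receives P + 29 per unit sold, so supply becomes Qs = 4(P + 29) − 212.
New equilibrium: buyers pay £62.4, sellers receive £91.4, Q = 153.6. (Wedge: Pb − Ps = −29.)
Gain to buyers: £11.6; to sellers: £17.4. (They sum to £29.)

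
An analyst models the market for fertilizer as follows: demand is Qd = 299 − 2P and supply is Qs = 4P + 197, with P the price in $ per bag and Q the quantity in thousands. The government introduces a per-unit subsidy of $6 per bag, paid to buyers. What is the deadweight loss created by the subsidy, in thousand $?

Without the subsidy, 299 − 2P = 4P + 197 gives 6P = 102, so P* = $17 and Q* = 265.
With a per-unit subsidy paid to buyers, each effectively pays P − 6, so demand becomes Qd = 299 − 2(P − 6).
Solving gives Q = 273 with buyers paying $13 and sellers receiving $19 (the $6 wedge).
Quantity rises by |ΔQ| = |265 − 273| = 8.
DWL = ½ · t · |ΔQ| = ½ · 6 · 8 = $24.

Deadweight loss = $24 thousand.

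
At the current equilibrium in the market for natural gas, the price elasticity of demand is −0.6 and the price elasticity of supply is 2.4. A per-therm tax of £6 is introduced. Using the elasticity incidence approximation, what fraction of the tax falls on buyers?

Incidence ratio: buyers' share ≈ εs / (εs + |εd|) = 2.4 / (2.4 + 0.6) = 0.8.
Supply is the more elastic side, so buyers bear the larger share.

Buyers' share ≈ 0.8.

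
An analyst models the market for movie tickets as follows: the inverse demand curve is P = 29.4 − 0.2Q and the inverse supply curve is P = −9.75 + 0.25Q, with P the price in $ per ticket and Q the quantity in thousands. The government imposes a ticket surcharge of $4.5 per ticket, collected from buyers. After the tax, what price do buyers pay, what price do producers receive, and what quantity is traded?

Inverting to Q(P) form: Qd = 147 − 5P; Qs = 4P + 39.
Before the tax: set 147 − 5P = 4P + 39 → P* = $12, Q* = 87.
With the tax collected from buyers, demand (in seller-price terms) shifts: Qd = 147 − 5(P + 4.5).
Solving gives Q = 77 with buyers paying $14 and producers receiving $9.5 (the $4.5 wedge).
The less price-elastic side of the market bears the larger share of a per-unit tax.

Buyers pay $14; producers receive $9.5; quantity = 77.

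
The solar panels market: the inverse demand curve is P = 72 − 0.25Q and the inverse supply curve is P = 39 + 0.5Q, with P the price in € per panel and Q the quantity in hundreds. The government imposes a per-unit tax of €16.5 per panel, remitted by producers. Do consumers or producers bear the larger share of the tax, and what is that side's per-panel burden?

Producers bear the larger share: €11 per panel.

Rewrite in direct form: Qd = 288 − 4P and Qs = 2P − 78.
Before the tax: set 288 − 4P = 2P − 78 → P* = €61, Q* = 44.
With the tax collected from producers, supply shifts: Qs = 2(P − 16.5) − 78.
New equilibrium: consumers pay €66.5, producers receive €50, Q = 22. (Wedge: Pb − Ps = 16.5.)
Per-panel burden: consumers €5.5, producers €11.
Producers take the larger share because supply is less price-elastic here (demand slope 4 vs supply slope 2).
The less price-elastic side of the market bears the larger share of a per-unit tax.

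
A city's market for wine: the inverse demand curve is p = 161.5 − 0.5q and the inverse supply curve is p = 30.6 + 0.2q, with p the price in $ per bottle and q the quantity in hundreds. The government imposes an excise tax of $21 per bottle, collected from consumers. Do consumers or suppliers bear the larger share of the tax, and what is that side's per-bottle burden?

Rewrite in direct form: qd = 323 − 2p and qs = 5p − 153.
Before the tax: set 323 − 2p = 5p − 153 → p* = $68, q* = 187.
With the tax collected from consumers, demand (in seller-price terms) shifts: qd = 323 − 2(p + 21).
Solving gives q = 157 with consumers paying $83 and suppliers receiving $62 (the $21 wedge).
Per-bottle burden: consumers $15, suppliers $6.
Consumers take the larger share because demand is less price-elastic here (demand slope 2 vs supply slope 5).

Consumers bear the larger share: $15 per bottle.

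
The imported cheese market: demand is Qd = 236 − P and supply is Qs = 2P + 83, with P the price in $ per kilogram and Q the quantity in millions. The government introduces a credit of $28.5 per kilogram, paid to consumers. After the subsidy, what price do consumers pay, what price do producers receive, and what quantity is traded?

Without the subsidy, 236 − P = 2P + 83 gives 3P = 153, so P* = $51 and Q* = 185.
With a per-unit subsidy paid to consumers, each effectively pays P − 28.5, so demand becomes Qd = 236 − (P − 28.5).
New equilibrium: consumers pay $32, producers receive $60.5, Q = 204. (Wedge: Pb − Ps = −28.5.)

Consumers pay $32; producers receive $60.5; quantity = 204.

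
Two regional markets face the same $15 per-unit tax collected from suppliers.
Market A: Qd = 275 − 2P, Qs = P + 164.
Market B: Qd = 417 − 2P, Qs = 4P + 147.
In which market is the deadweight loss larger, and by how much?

Market B, by $75.

Market A: pre-tax P* = $37, Q* = 201; post-tax Q = 191; deadweight loss = $75.
Market B: pre-tax P* = $45, Q* = 327; post-tax Q = 307; deadweight loss = $150.
Difference: $75 vs $150 → market B is larger by $75.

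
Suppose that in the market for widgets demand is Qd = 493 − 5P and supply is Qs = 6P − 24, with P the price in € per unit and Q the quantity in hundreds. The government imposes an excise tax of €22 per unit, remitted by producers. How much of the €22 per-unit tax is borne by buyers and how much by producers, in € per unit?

Buyers bear €12 per unit; producers bear €10 per unit.

Without the tax, 493 − 5P = 6P − 24 gives 11P = 517, so P* = €47 and Q* = 258.
With the tax collected from producers, supply shifts: Qs = 6(P − 22) − 24.
New equilibrium: buyers pay €59, producers receive €37, Q = 198. (Wedge: Pb − Ps = 22.)
Burden on buyers: €12; on producers: €10. (They sum to €22.)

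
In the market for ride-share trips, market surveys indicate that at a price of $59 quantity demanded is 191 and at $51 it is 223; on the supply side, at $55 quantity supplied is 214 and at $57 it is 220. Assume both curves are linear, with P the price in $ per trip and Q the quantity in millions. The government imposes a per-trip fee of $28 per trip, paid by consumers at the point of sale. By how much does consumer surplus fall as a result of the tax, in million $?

Demand slope: (223 − 191)/(51 − 59) = -4, so Qd = 427 − 4P.
Supply slope: (220 − 214)/(57 − 55) = 3, so Qs = 3P + 49.
Before the tax: set 427 − 4P = 3P + 49 → P* = $54, Q* = 211.
With the tax collected from consumers, demand (in seller-price terms) shifts: Qd = 427 − 4(P + 28).
Solving gives Q = 163 with consumers paying $66 and suppliers receiving $38 (the $28 wedge).
ΔCS is the trapezoid between Q = 163 and Q = 211 of height $12: ½ · (211 + 163) · 12 = $2244.

Consumer surplus falls by $2244 million.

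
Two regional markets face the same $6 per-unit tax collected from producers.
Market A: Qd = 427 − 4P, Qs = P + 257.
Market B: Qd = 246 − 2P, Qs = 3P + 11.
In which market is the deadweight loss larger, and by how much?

Market A: pre-tax P* = $34, Q* = 291; post-tax Q = 286.2; deadweight loss = $14.4.
Market B: pre-tax P* = $47, Q* = 152; post-tax Q = 144.8; deadweight loss = $21.6.
Difference: $14.4 vs $21.6 → market B is larger by $7.2.

Market B, by $7.2.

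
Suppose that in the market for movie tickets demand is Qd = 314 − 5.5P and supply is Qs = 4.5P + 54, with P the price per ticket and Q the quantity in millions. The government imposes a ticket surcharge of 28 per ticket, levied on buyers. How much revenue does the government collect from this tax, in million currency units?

Without the tax, 314 − 5.5P = 4.5P + 54 gives 10P = 260, so P* = 26 and Q* = 171.
With the tax collected from buyers, demand (in seller-price terms) shifts: Qd = 314 − 5.5(P + 28).
Solving gives Q = 101.7 with buyers paying 38.6 and producers receiving 10.6 (the 28 wedge).
Revenue = t · Q = 28 · 101.7 = 2847.6.

Tax revenue = 2847.6 million.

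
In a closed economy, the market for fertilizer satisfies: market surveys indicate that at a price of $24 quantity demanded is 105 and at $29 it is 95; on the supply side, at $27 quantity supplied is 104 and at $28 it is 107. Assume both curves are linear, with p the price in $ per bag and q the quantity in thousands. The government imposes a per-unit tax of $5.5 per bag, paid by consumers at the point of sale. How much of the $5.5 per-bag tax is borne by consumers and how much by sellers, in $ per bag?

Consumers bear $3.3 per bag; sellers bear $2.2 per bag.

Demand slope: (95 − 105)/(29 − 24) = -2, so qd = 153 − 2p.
Supply slope: (107 − 104)/(28 − 27) = 3, so qs = 3p + 23.
Before the tax: set 153 − 2p = 3p + 23 → p* = $26, q* = 101.
With the tax collected from consumers, demand (in seller-price terms) shifts: qd = 153 − 2(p + 5.5).
New equilibrium: consumers pay $29.3, sellers receive $23.8, q = 94.4. (Wedge: pb − ps = 5.5.)
Burden on consumers: $3.3; on sellers: $2.2. (They sum to $5.5.)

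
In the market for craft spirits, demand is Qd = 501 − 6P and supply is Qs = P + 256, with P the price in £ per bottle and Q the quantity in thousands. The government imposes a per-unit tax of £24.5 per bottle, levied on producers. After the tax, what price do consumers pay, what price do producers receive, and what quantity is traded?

Without the tax, 501 − 6P = P + 256 gives 7P = 245, so P* = £35 and Q* = 291.
With the tax collected from producers, supply shifts: Qs = (P − 24.5) + 256.
Solving gives Q = 270 with consumers paying £38.5 and producers receiving £14 (the £24.5 wedge).

Consumers pay £38.5; producers receive £14; quantity = 270.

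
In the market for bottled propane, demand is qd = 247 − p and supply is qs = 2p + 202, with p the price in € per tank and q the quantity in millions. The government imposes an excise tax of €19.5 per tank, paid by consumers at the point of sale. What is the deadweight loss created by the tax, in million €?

Before the tax: set 247 − p = 2p + 202 → p* = €15, q* = 232.
With the tax collected from consumers, demand (in seller-price terms) shifts: qd = 247 − (p + 19.5).
Solving gives q = 219 with consumers paying €28 and producers receiving €8.5 (the €19.5 wedge).
Quantity falls by |ΔQ| = |232 − 219| = 13.
DWL = ½ · t · |ΔQ| = ½ · 19.5 · 13 = €126.75.

Deadweight loss = €126.75 million.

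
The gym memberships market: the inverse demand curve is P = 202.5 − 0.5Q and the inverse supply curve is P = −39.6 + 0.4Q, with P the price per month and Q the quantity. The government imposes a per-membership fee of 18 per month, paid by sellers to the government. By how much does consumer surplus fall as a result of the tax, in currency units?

Rewrite in direct form: Qd = 405 − 2P and Qs = 2.5P + 99.
Without the tax, 405 − 2P = 2.5P + 99 gives 4.5P = 306, so P* = 68 and Q* = 269.
With the tax collected from sellers, supply shifts: Qs = 2.5(P − 18) + 99.
New equilibrium: consumers pay 78, sellers receive 60, Q = 249. (Wedge: Pb − Ps = 18.)
ΔCS is the trapezoid between Q = 249 and Q = 269 of height 10: ½ · (269 + 249) · 10 = 2590.

Consumer surplus falls by 2590.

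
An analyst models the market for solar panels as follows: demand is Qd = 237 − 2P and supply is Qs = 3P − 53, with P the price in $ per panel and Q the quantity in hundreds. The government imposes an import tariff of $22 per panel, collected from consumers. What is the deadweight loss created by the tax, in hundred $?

Deadweight loss = $290.4 hundred.

Without the tax, 237 − 2P = 3P − 53 gives 5P = 290, so P* = $58 and Q* = 121.
With the tax collected from consumers, demand (in seller-price terms) shifts: Qd = 237 − 2(P + 22).
Solving gives Q = 94.6 with consumers paying $71.2 and sellers receiving $49.2 (the $22 wedge).
Quantity falls by |ΔQ| = |121 − 94.6| = 26.4.
DWL = ½ · t · |ΔQ| = ½ · 22 · 26.4 = $290.4.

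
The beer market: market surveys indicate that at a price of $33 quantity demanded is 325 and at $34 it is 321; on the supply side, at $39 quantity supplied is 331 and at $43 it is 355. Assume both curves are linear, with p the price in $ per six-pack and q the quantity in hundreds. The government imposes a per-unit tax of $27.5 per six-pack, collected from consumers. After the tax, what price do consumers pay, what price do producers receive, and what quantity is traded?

Demand slope: (321 − 325)/(34 − 33) = -4, so qd = 457 − 4p.
Supply slope: (355 − 331)/(43 − 39) = 6, so qs = 6p + 97.
Before the tax: set 457 − 4p = 6p + 97 → p* = $36, q* = 313.
With the tax collected from consumers, demand (in seller-price terms) shifts: qd = 457 − 4(p + 27.5).
New equilibrium: consumers pay $52.5, producers receive $25, q = 247. (Wedge: pb − ps = 27.5.)
The less price-elastic side of the market bears the larger share of a per-unit tax.

Consumers pay $52.5; producers receive $25; quantity = 247.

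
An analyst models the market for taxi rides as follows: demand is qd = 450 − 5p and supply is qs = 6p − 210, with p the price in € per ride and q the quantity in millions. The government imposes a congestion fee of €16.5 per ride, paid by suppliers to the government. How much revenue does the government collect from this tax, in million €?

Before the tax: set 450 − 5p = 6p − 210 → p* = €60, q* = 150.
With the tax collected from suppliers, supply shifts: qs = 6(p − 16.5) − 210.
Solving gives q = 105 with buyers paying €69 and suppliers receiving €52.5 (the €16.5 wedge).
Revenue = t · Q = 16.5 · 105 = €1732.5.

Tax revenue = €1732.5 million.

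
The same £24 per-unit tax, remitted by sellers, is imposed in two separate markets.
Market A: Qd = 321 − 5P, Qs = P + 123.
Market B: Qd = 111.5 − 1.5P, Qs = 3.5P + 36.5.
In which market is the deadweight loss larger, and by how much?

Market B, by £62.4.

Market A: pre-tax P* = £33, Q* = 156; post-tax Q = 136; deadweight loss = £240.
Market B: pre-tax P* = £15, Q* = 89; post-tax Q = 63.8; deadweight loss = £302.4.
Difference: £240 vs £302.4 → market B is larger by £62.4.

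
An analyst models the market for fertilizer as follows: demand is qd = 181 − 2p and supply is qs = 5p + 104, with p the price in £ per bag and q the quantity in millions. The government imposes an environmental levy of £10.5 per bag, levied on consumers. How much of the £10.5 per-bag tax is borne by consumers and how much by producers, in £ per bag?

Consumers bear £7.5 per bag; producers bear £3 per bag.

Without the tax, 181 − 2p = 5p + 104 gives 7p = 77, so p* = £11 and q* = 159.
With the tax collected from consumers, demand (in seller-price terms) shifts: qd = 181 − 2(p + 10.5).
Solving gives q = 144 with consumers paying £18.5 and producers receiving £8 (the £10.5 wedge).
Burden on consumers: £7.5; on producers: £3. (They sum to £10.5.)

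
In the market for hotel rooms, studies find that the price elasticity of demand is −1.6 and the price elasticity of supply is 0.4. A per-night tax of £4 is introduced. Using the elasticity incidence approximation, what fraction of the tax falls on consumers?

Consumers' share ≈ 0.2.

Incidence ratio: consumers' share ≈ εs / (εs + |εd|) = 0.4 / (0.4 + 1.6) = 0.2.
Supply is the less elastic side, so consumers bear the smaller share.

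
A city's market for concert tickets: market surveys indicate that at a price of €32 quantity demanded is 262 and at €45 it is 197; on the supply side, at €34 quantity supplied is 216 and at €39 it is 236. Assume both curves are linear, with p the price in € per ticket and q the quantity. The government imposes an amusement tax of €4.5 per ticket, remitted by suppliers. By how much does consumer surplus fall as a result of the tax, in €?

Demand slope: (197 − 262)/(45 − 32) = -5, so qd = 422 − 5p.
Supply slope: (236 − 216)/(39 − 34) = 4, so qs = 4p + 80.
Without the tax, 422 − 5p = 4p + 80 gives 9p = 342, so p* = €38 and q* = 232.
With the tax collected from suppliers, supply shifts: qs = 4(p − 4.5) + 80.
Solving gives q = 222 with buyers paying €40 and suppliers receiving €35.5 (the €4.5 wedge).
ΔCS is the trapezoid between Q = 222 and Q = 232 of height €2: ½ · (232 + 222) · 2 = €454.

Consumer surplus falls by €454.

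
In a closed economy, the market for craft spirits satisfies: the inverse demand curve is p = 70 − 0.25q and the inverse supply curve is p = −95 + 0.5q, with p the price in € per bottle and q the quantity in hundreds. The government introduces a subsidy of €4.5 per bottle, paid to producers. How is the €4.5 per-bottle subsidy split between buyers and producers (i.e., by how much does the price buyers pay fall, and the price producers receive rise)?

Buyers gain €1.5 per bottle; producers gain €3 per bottle.

Inverting to q(p) form: qd = 280 − 4p; qs = 2p + 190.
Before the subsidy: set 280 − 4p = 2p + 190 → p* = €15, q* = 220.
With a per-unit subsidy paid to producers, each receives p + 4.5 per unit sold, so supply becomes qs = 2(p + 4.5) + 190.
New equilibrium: buyers pay €13.5, producers receive €18, q = 226. (Wedge: pb − ps = −4.5.)
Gain to buyers: €1.5; to producers: €3. (They sum to €4.5.)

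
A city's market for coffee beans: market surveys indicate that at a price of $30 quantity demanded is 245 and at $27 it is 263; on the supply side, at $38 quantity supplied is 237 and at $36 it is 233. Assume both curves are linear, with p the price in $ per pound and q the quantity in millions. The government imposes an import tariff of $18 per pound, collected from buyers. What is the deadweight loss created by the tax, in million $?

Deadweight loss = $243 million.

Demand slope: (263 − 245)/(27 − 30) = -6, so qd = 425 − 6p.
Supply slope: (233 − 237)/(36 − 38) = 2, so qs = 2p + 161.
Before the tax: set 425 − 6p = 2p + 161 → p* = $33, q* = 227.
With the tax collected from buyers, demand (in seller-price terms) shifts: qd = 425 − 6(p + 18).
New equilibrium: buyers pay $37.5, producers receive $19.5, q = 200. (Wedge: pb − ps = 18.)
Quantity falls by |ΔQ| = |227 − 200| = 27.
DWL = ½ · t · |ΔQ| = ½ · 18 · 27 = $243.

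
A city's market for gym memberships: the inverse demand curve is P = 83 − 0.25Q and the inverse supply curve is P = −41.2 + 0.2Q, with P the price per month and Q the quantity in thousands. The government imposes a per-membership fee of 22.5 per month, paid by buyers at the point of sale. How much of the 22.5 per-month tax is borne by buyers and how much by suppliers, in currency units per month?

Inverting to Q(P) form: Qd = 332 − 4P; Qs = 5P + 206.
Without the tax, 332 − 4P = 5P + 206 gives 9P = 126, so P* = 14 and Q* = 276.
With the tax collected from buyers, demand (in seller-price terms) shifts: Qd = 332 − 4(P + 22.5).
Solving gives Q = 226 with buyers paying 26.5 and suppliers receiving 4 (the 22.5 wedge).
Burden on buyers: 12.5; on suppliers: 10. (They sum to 22.5.)
The less price-elastic side of the market bears the larger share of a per-unit tax.

Buyers bear 12.5 per month; suppliers bear 10 per month.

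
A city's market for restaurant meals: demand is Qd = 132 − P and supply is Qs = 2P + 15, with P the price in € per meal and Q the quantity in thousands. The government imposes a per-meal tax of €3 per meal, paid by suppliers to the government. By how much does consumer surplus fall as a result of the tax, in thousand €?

Before the tax: set 132 − P = 2P + 15 → P* = €39, Q* = 93.
With the tax collected from suppliers, supply shifts: Qs = 2(P − 3) + 15.
New equilibrium: buyers pay €41, suppliers receive €38, Q = 91. (Wedge: Pb − Ps = 3.)
ΔCS is the trapezoid between Q = 91 and Q = 93 of height €2: ½ · (93 + 91) · 2 = €184.

Consumer surplus falls by €184 thousand.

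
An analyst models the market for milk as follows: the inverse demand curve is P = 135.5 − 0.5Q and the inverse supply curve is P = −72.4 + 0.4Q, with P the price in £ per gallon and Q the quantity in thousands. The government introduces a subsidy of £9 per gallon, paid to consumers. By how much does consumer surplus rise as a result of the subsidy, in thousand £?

Consumer surplus rises by £1180 thousand.

Inverting to Q(P) form: Qd = 271 − 2P; Qs = 2.5P + 181.
Without the subsidy, 271 − 2P = 2.5P + 181 gives 4.5P = 90, so P* = £20 and Q* = 231.
With a per-unit subsidy paid to consumers, each effectively pays P − 9, so demand becomes Qd = 271 − 2(P − 9).
New equilibrium: consumers pay £15, suppliers receive £24, Q = 241. (Wedge: Pb − Ps = −9.)
ΔCS is the trapezoid between Q = 241 and Q = 231 of height £5: ½ · (231 + 241) · 5 = £1180.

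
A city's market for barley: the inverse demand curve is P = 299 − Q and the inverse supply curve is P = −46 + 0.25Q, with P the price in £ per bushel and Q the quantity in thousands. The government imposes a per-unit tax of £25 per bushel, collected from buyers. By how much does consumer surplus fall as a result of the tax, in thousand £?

Rewrite in direct form: Qd = 299 − P and Qs = 4P + 184.
Before the tax: set 299 − P = 4P + 184 → P* = £23, Q* = 276.
With the tax collected from buyers, demand (in seller-price terms) shifts: Qd = 299 − (P + 25).
Solving gives Q = 256 with buyers paying £43 and suppliers receiving £18 (the £25 wedge).
ΔCS is the trapezoid between Q = 256 and Q = 276 of height £20: ½ · (276 + 256) · 20 = £5320.

Consumer surplus falls by £5320 thousand.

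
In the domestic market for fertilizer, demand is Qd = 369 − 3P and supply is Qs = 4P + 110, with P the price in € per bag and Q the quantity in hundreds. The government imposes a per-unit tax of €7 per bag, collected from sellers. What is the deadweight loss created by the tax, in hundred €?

Deadweight loss = €42 hundred.

Before the tax: set 369 − 3P = 4P + 110 → P* = €37, Q* = 258.
With the tax collected from sellers, supply shifts: Qs = 4(P − 7) + 110.
Solving gives Q = 246 with consumers paying €41 and sellers receiving €34 (the €7 wedge).
Quantity falls by |ΔQ| = |258 − 246| = 12.
DWL = ½ · t · |ΔQ| = ½ · 7 · 12 = €42.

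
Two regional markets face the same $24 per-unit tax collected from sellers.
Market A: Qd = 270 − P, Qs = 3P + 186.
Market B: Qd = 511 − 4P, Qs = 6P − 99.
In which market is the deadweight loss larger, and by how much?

Market A: pre-tax P* = $21, Q* = 249; post-tax Q = 231; deadweight loss = $216.
Market B: pre-tax P* = $61, Q* = 267; post-tax Q = 209.4; deadweight loss = $691.2.
Difference: $216 vs $691.2 → market B is larger by $475.2.

Market B, by $475.2.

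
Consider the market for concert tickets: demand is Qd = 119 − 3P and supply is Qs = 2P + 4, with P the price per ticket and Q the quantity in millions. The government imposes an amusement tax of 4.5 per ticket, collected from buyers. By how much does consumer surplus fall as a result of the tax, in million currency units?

Consumer surplus falls by 85.14 million.

Without the tax, 119 − 3P = 2P + 4 gives 5P = 115, so P* = 23 and Q* = 50.
With the tax collected from buyers, demand (in seller-price terms) shifts: Qd = 119 − 3(P + 4.5).
Solving gives Q = 44.6 with buyers paying 24.8 and producers receiving 20.3 (the 4.5 wedge).
ΔCS is the trapezoid between Q = 44.6 and Q = 50 of height 1.8: ½ · (50 + 44.6) · 1.8 = 85.14.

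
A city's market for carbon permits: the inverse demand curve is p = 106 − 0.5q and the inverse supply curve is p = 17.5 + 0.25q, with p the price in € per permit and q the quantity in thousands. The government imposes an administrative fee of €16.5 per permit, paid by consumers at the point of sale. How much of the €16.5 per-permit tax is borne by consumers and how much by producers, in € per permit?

Rewrite in direct form: qd = 212 − 2p and qs = 4p − 70.
Without the tax, 212 − 2p = 4p − 70 gives 6p = 282, so p* = €47 and q* = 118.
With the tax collected from consumers, demand (in seller-price terms) shifts: qd = 212 − 2(p + 16.5).
Solving gives q = 96 with consumers paying €58 and producers receiving €41.5 (the €16.5 wedge).
Burden on consumers: €11; on producers: €5.5. (They sum to €16.5.)

Consumers bear €11 per permit; producers bear €5.5 per permit.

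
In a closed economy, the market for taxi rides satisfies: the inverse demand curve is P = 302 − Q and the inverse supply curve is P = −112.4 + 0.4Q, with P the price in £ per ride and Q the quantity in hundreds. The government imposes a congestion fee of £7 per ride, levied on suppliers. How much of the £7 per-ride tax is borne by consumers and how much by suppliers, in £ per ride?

Consumers bear £5 per ride; suppliers bear £2 per ride.

Inverting to Q(P) form: Qd = 302 − P; Qs = 2.5P + 281.
Before the tax: set 302 − P = 2.5P + 281 → P* = £6, Q* = 296.
With the tax collected from suppliers, supply shifts: Qs = 2.5(P − 7) + 281.
New equilibrium: consumers pay £11, suppliers receive £4, Q = 291. (Wedge: Pb − Ps = 7.)
Burden on consumers: £5; on suppliers: £2. (They sum to £7.)
The less price-elastic side of the market bears the larger share of a per-unit tax.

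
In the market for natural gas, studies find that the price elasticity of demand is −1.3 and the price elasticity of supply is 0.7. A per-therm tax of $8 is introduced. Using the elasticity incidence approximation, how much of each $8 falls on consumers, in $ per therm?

Consumers bear ≈ $2.8 per therm.

Incidence ratio: consumers' share ≈ εs / (εs + |εd|) = 0.7 / (0.7 + 1.3) = 0.35.
So consumers bear ≈ 0.35 × $8 = $2.8; producers bear $5.2.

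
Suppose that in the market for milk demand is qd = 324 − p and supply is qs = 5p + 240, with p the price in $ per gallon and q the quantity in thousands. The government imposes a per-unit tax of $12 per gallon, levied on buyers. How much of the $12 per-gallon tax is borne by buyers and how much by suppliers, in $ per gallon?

Buyers bear $10 per gallon; suppliers bear $2 per gallon.

Without the tax, 324 − p = 5p + 240 gives 6p = 84, so p* = $14 and q* = 310.
With the tax collected from buyers, demand (in seller-price terms) shifts: qd = 324 − (p + 12).
New equilibrium: buyers pay $24, suppliers receive $12, q = 300. (Wedge: pb − ps = 12.)
Burden on buyers: $10; on suppliers: $2. (They sum to $12.)
The less price-elastic side of the market bears the larger share of a per-unit tax.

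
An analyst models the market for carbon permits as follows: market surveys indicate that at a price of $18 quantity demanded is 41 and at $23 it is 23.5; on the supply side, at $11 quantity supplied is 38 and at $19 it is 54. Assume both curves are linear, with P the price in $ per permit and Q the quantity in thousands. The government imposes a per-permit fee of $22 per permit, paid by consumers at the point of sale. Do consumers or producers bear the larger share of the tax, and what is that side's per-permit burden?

Demand slope: (23.5 − 41)/(23 − 18) = -3.5, so Qd = 104 − 3.5P.
Supply slope: (54 − 38)/(19 − 11) = 2, so Qs = 2P + 16.
Without the tax, 104 − 3.5P = 2P + 16 gives 5.5P = 88, so P* = $16 and Q* = 48.
With the tax collected from consumers, demand (in seller-price terms) shifts: Qd = 104 − 3.5(P + 22).
New equilibrium: consumers pay $24, producers receive $2, Q = 20. (Wedge: Pb − Ps = 22.)
Per-permit burden: consumers $8, producers $14.
Producers take the larger share because supply is less price-elastic here (demand slope 3.5 vs supply slope 2).
The less price-elastic side of the market bears the larger share of a per-unit tax.

Producers bear the larger share: $14 per permit.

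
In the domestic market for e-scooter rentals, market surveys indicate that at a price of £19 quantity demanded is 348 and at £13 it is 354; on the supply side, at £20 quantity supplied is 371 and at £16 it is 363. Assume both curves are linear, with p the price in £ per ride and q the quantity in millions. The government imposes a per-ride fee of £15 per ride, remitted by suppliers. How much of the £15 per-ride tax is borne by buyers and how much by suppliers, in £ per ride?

Buyers bear £10 per ride; suppliers bear £5 per ride.

Demand slope: (354 − 348)/(13 − 19) = -1, so qd = 367 − p.
Supply slope: (363 − 371)/(16 − 20) = 2, so qs = 2p + 331.
Without the tax, 367 − p = 2p + 331 gives 3p = 36, so p* = £12 and q* = 355.
With the tax collected from suppliers, supply shifts: qs = 2(p − 15) + 331.
New equilibrium: buyers pay £22, suppliers receive £7, q = 345. (Wedge: pb − ps = 15.)
Burden on buyers: £10; on suppliers: £5. (They sum to £15.)
The less price-elastic side of the market bears the larger share of a per-unit tax.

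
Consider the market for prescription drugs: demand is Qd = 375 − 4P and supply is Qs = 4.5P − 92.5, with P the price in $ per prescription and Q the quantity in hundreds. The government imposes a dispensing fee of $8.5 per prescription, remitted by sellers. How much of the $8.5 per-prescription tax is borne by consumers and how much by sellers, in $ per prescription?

Consumers bear $4.5 per prescription; sellers bear $4 per prescription.

Before the tax: set 375 − 4P = 4.5P − 92.5 → P* = $55, Q* = 155.
With the tax collected from sellers, supply shifts: Qs = 4.5(P − 8.5) − 92.5.
New equilibrium: consumers pay $59.5, sellers receive $51, Q = 137. (Wedge: Pb − Ps = 8.5.)
Burden on consumers: $4.5; on sellers: $4. (They sum to $8.5.)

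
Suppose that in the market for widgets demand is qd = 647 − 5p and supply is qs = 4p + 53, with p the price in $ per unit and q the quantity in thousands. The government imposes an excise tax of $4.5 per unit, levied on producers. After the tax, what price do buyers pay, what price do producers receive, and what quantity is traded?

Buyers pay $68; producers receive $63.5; quantity = 307.

Before the tax: set 647 − 5p = 4p + 53 → p* = $66, q* = 317.
With the tax collected from producers, supply shifts: qs = 4(p − 4.5) + 53.
New equilibrium: buyers pay $68, producers receive $63.5, q = 307. (Wedge: pb − ps = 4.5.)
The less price-elastic side of the market bears the larger share of a per-unit tax.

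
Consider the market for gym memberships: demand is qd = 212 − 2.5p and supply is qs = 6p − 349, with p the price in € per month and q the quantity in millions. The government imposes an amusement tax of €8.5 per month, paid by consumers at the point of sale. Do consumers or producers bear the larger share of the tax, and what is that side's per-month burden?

Consumers bear the larger share: €6 per month.

Without the tax, 212 − 2.5p = 6p − 349 gives 8.5p = 561, so p* = €66 and q* = 47.
With the tax collected from consumers, demand (in seller-price terms) shifts: qd = 212 − 2.5(p + 8.5).
Solving gives q = 32 with consumers paying €72 and producers receiving €63.5 (the €8.5 wedge).
Per-month burden: consumers €6, producers €2.5.
Consumers take the larger share because demand is less price-elastic here (demand slope 2.5 vs supply slope 6).
The less price-elastic side of the market bears the larger share of a per-unit tax.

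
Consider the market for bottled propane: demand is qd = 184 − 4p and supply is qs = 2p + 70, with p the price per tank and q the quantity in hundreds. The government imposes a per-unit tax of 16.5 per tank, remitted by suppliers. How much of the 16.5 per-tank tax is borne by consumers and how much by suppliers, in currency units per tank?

Before the tax: set 184 − 4p = 2p + 70 → p* = 19, q* = 108.
With the tax collected from suppliers, supply shifts: qs = 2(p − 16.5) + 70.
Solving gives q = 86 with consumers paying 24.5 and suppliers receiving 8 (the 16.5 wedge).
Burden on consumers: 5.5; on suppliers: 11. (They sum to 16.5.)
The less price-elastic side of the market bears the larger share of a per-unit tax.

Consumers bear 5.5 per tank; suppliers bear 11 per tank.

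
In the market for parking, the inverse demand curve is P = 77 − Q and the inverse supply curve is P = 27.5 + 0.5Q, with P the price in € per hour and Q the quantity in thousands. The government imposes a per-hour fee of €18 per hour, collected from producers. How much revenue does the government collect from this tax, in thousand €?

Tax revenue = €378 thousand.

Rewrite in direct form: Qd = 77 − P and Qs = 2P − 55.
Before the tax: set 77 − P = 2P − 55 → P* = €44, Q* = 33.
With the tax collected from producers, supply shifts: Qs = 2(P − 18) − 55.
Solving gives Q = 21 with consumers paying €56 and producers receiving €38 (the €18 wedge).
Revenue = t · Q = 18 · 21 = €378.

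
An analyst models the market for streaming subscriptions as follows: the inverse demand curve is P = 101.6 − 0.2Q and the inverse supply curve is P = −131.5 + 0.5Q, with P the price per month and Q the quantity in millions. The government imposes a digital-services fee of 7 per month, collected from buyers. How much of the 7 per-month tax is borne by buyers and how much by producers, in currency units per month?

Buyers bear 2 per month; producers bear 5 per month.

Rewrite in direct form: Qd = 508 − 5P and Qs = 2P + 263.
Before the tax: set 508 − 5P = 2P + 263 → P* = 35, Q* = 333.
With the tax collected from buyers, demand (in seller-price terms) shifts: Qd = 508 − 5(P + 7).
New equilibrium: buyers pay 37, producers receive 30, Q = 323. (Wedge: Pb − Ps = 7.)
Burden on buyers: 2; on producers: 5. (They sum to 7.)
The less price-elastic side of the market bears the larger share of a per-unit tax.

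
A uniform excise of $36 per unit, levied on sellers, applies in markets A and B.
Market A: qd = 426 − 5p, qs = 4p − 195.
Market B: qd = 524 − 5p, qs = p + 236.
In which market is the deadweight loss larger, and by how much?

Market A: pre-tax p* = $69, q* = 81; post-tax q = 1; deadweight loss = $1440.
Market B: pre-tax p* = $48, q* = 284; post-tax q = 254; deadweight loss = $540.
Difference: $1440 vs $540 → market A is larger by $900.

Market A, by $900.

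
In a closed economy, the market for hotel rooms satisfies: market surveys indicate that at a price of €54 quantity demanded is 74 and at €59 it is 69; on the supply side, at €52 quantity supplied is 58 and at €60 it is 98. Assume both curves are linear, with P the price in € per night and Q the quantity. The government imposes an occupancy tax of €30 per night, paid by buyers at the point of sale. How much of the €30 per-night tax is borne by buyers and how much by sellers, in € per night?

Buyers bear €25 per night; sellers bear €5 per night.

Demand slope: (69 − 74)/(59 − 54) = -1, so Qd = 128 − P.
Supply slope: (98 − 58)/(60 − 52) = 5, so Qs = 5P − 202.
Without the tax, 128 − P = 5P − 202 gives 6P = 330, so P* = €55 and Q* = 73.
With the tax collected from buyers, demand (in seller-price terms) shifts: Qd = 128 − (P + 30).
New equilibrium: buyers pay €80, sellers receive €50, Q = 48. (Wedge: Pb − Ps = 30.)
Burden on buyers: €25; on sellers: €5. (They sum to €30.)
The less price-elastic side of the market bears the larger share of a per-unit tax.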